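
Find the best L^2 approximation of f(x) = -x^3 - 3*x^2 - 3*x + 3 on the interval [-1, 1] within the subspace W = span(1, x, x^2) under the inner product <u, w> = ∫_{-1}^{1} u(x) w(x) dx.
g(x) = -3*x^2 - 18*x/5 + 3

The best approximation g ∈ W is the orthogonal projection of f onto W. Writing g = a_0 + a_1 x + a_2 x^2, the coefficients solve the normal equations G · a = b where
  G_{ij} = <φ_i, φ_j> and b_i = <f, φ_i>, with φ_0 = 1, φ_1 = x, φ_2 = x^2.
G =
  [2, 0, 2/3]
  [0, 2/3, 0]
  [2/3, 0, 2/5],
b = (4, -12/5, 4/5).
Solving gives a_0 = 3, a_1 = -18/5, a_2 = -3, so
  g(x) = -3*x^2 - 18*x/5 + 3.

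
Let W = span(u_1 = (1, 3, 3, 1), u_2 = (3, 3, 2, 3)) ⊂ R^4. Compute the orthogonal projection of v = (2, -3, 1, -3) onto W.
proj_W(v) = (-166/179, -180/179, -127/179, -166/179)

Set up U = [u_1 | ... | u_2] ∈ R^(4×2). The projector onto W = col(U) is P = U (U^T U)^(-1) U^T.
Compute U^T U =
  [20, 21]
  [21, 31],
and U^T v = (-7, -10).
Solve U^T U · c = U^T v for the coefficients: c = (-7/179, -53/179). The projection is proj_W(v) = U c.
Check: (v - proj_W(v)) · u_1 = 0  (should be 0).
Check: (v - proj_W(v)) · u_2 = 0  (should be 0).
Result: proj_W(v) = (-166/179, -180/179, -127/179, -166/179).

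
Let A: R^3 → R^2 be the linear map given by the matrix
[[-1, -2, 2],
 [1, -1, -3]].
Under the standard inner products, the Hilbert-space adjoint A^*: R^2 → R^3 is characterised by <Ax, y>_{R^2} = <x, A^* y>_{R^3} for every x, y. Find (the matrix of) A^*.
A^* = A^T =
[[-1, 1],
 [-2, -1],
 [2, -3]]

For real matrices with standard dot products, the defining identity <Ax, y> = <x, A^* y> gives (Ax)^T y = x^T (A^*) y, i.e. x^T A^T y = x^T (A^*) y. Since this holds for all x, y, we must have A^* = A^T. Therefore
A^* =
[[-1, 1],
 [-2, -1],
 [2, -3]].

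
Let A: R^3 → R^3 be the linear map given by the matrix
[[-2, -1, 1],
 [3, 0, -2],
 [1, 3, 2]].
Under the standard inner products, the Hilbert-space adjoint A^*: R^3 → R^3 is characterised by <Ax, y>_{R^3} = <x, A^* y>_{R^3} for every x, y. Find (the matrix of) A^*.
A^* = A^T =
[[-2, 3, 1],
 [-1, 0, 3],
 [1, -2, 2]]

For real matrices with standard dot products, the defining identity <Ax, y> = <x, A^* y> gives (Ax)^T y = x^T (A^*) y, i.e. x^T A^T y = x^T (A^*) y. Since this holds for all x, y, we must have A^* = A^T. Therefore
A^* =
[[-2, 3, 1],
 [-1, 0, 3],
 [1, -2, 2]].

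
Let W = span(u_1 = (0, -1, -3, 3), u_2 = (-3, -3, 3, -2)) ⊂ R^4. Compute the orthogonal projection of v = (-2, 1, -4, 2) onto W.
proj_W(v) = (129/445, -242/445, -1242/445, 1199/445)

Set up U = [u_1 | ... | u_2] ∈ R^(4×2). The projector onto W = col(U) is P = U (U^T U)^(-1) U^T.
Compute U^T U =
  [19, -12]
  [-12, 31],
and U^T v = (17, -13).
Solve U^T U · c = U^T v for the coefficients: c = (371/445, -43/445). The projection is proj_W(v) = U c.
Check: (v - proj_W(v)) · u_1 = 0  (should be 0).
Check: (v - proj_W(v)) · u_2 = 0  (should be 0).
Result: proj_W(v) = (129/445, -242/445, -1242/445, 1199/445).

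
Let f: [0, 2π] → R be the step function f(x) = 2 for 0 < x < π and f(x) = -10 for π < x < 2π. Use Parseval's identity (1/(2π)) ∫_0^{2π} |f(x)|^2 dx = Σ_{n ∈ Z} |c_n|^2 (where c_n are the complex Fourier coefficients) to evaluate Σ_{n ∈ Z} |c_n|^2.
Σ |c_n|^2 = 52

Parseval equates the L^2 energy of f (normalised by 1/(2π)) with the ℓ^2 sum of its Fourier coefficients: (1/(2π)) ∫_0^{2π} |f|^2 = Σ |c_n|^2.
Compute the left side: (1/(2π)) [∫_0^π 2^2 dx + ∫_π^{2π} (-10)^2 dx] = (1/(2π)) · (4π + 100π) = (4 + 100)/2 = 52.
So Σ_{n ∈ Z} |c_n|^2 = 52.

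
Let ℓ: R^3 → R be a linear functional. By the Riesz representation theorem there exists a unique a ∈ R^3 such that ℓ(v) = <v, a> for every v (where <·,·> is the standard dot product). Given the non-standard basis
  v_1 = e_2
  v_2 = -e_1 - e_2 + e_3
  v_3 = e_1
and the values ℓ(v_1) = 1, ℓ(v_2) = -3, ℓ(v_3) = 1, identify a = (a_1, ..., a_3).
a = (1, 1, -1)

Write a = (a_1, ..., a_3) in the standard basis. For each basis vector v_i, ℓ(v_i) = <v_i, a> is a linear equation in the a_j's. Collect the n equations into a matrix system V a = ℓ, where row i of V is v_i (expressed in the standard basis). Since V is invertible (lower-triangular with 1s on the diagonal, up to permutation), solve by back-substitution:
  V =
[[0, 1, 0],
 [-1, -1, 1],
 [1, 0, 0]]
  V a = (1, -3, 1)
Solving gives a = (1, 1, -1).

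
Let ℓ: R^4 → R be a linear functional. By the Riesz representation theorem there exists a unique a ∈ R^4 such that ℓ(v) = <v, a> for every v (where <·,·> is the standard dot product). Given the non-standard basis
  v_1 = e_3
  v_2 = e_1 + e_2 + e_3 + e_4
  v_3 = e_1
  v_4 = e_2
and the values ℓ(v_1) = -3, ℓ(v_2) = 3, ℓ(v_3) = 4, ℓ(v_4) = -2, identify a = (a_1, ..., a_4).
a = (4, -2, -3, 4)

Write a = (a_1, ..., a_4) in the standard basis. For each basis vector v_i, ℓ(v_i) = <v_i, a> is a linear equation in the a_j's. Collect the n equations into a matrix system V a = ℓ, where row i of V is v_i (expressed in the standard basis). Since V is invertible (lower-triangular with 1s on the diagonal, up to permutation), solve by back-substitution:
  V =
[[0, 0, 1, 0],
 [1, 1, 1, 1],
 [1, 0, 0, 0],
 [0, 1, 0, 0]]
  V a = (-3, 3, 4, -2)
Solving gives a = (4, -2, -3, 4).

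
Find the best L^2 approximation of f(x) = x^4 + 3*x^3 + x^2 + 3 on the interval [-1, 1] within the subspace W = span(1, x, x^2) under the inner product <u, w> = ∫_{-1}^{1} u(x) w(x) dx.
g(x) = 13*x^2/7 + 9*x/5 + 102/35

The best approximation g ∈ W is the orthogonal projection of f onto W. Writing g = a_0 + a_1 x + a_2 x^2, the coefficients solve the normal equations G · a = b where
  G_{ij} = <φ_i, φ_j> and b_i = <f, φ_i>, with φ_0 = 1, φ_1 = x, φ_2 = x^2.
G =
  [2, 0, 2/3]
  [0, 2/3, 0]
  [2/3, 0, 2/5],
b = (106/15, 6/5, 94/35).
Solving gives a_0 = 102/35, a_1 = 9/5, a_2 = 13/7, so
  g(x) = 13*x^2/7 + 9*x/5 + 102/35.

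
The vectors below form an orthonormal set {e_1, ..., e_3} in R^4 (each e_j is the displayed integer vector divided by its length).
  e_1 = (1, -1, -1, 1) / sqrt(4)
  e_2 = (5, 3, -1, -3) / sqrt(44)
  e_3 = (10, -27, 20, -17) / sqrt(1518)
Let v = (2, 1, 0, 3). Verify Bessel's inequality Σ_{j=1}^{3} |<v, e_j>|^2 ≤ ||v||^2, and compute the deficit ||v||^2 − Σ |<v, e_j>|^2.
Σ |<v, e_j>|^2 = 454/69; ||v||^2 = 14; deficit = 512/69

Write each e_j = u_j / sqrt(<u_j, u_j>) where u_j is the displayed integer vector. Then <v, e_j> = <v, u_j> / sqrt(<u_j, u_j>), so |<v, e_j>|^2 = <v, u_j>^2 / <u_j, u_j>.
Coefficients: <v, e_1> = 4/sqrt(4), <v, e_2> = 4/sqrt(44), <v, e_3> = -58/sqrt(1518).
Square and sum: Σ |<v, e_j>|^2 = 454/69.
Compute ||v||^2 = v·v = 14.
Deficit = 14 − 454/69 = 512/69 ≥ 0, confirming Bessel's inequality. (The deficit equals ||v − Σ <v,e_j> e_j||^2, the squared distance from v to span{e_j}.)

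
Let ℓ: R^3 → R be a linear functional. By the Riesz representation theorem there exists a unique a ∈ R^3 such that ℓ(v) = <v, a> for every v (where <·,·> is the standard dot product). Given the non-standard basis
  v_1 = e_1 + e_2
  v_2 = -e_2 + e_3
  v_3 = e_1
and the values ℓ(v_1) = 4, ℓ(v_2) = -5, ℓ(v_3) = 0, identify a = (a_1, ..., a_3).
a = (0, 4, -1)

Write a = (a_1, ..., a_3) in the standard basis. For each basis vector v_i, ℓ(v_i) = <v_i, a> is a linear equation in the a_j's. Collect the n equations into a matrix system V a = ℓ, where row i of V is v_i (expressed in the standard basis). Since V is invertible (lower-triangular with 1s on the diagonal, up to permutation), solve by back-substitution:
  V =
[[1, 1, 0],
 [0, -1, 1],
 [1, 0, 0]]
  V a = (4, -5, 0)
Solving gives a = (0, 4, -1).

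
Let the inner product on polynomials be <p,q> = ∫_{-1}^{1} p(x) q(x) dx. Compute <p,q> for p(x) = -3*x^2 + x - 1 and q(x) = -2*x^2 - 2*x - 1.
<p,q> = 32/5

Expand the product: p(x)·q(x) = 6*x^4 + 4*x^3 + 3*x^2 + x + 1.
∫_{-1}^{1} of each monomial x^k gives [2/(k+1) if k even, 0 if k odd]. Integrating term-by-term (or equivalently evaluating the antiderivative F(x) = 6*x^5/5 + x^4 + x^3 + x^2/2 + x at the endpoints):
  F(1) − F(−1) = 47/10 − (-17/10) = 32/5.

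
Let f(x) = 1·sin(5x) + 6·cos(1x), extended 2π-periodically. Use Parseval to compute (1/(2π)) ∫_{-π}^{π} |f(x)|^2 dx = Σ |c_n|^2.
Σ |c_n|^2 = 37/2

Expand |f|^2 and use orthogonality of {sin(nx), cos(mx)} on [-π, π]:
  ∫_{-π}^{π} sin(nx)^2 dx = π, ∫ cos(mx)^2 dx = π, and cross terms integrate to 0.
So ∫_{-π}^{π} f(x)^2 dx = 1^2 · π + 6^2 · π = (1 + 36)π.
Divide by 2π: (1 + 36)/2 = 37/2.
By Parseval, this equals Σ |c_n|^2.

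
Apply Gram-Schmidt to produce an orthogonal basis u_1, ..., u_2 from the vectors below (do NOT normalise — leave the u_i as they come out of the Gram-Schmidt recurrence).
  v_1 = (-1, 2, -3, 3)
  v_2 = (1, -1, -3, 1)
Orthogonal basis:
  u_1 = (-1, 2, -3, 3)
  u_2 = (32/23, -41/23, -42/23, -4/23)

Apply the Gram-Schmidt recurrence
  u_1 = v_1
  u_i = v_i − Σ_{j<i} ((v_i · u_j) / (u_j · u_j)) · u_j.

Step by step this gives:
  u_1 = (-1, 2, -3, 3)
  u_2 = (32/23, -41/23, -42/23, -4/23)

Orthogonality check:
  u_2 · u_1 = 0 (should be 0)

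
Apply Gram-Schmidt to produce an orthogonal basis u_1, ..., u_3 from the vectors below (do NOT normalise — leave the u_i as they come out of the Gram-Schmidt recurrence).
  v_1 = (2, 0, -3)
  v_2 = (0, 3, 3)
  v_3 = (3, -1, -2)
Orthogonal basis:
  u_1 = (2, 0, -3)
  u_2 = (18/13, 3, 12/13)
  u_3 = (21/17, -14/17, 14/17)

Apply the Gram-Schmidt recurrence
  u_1 = v_1
  u_i = v_i − Σ_{j<i} ((v_i · u_j) / (u_j · u_j)) · u_j.

Step by step this gives:
  u_1 = (2, 0, -3)
  u_2 = (18/13, 3, 12/13)
  u_3 = (21/17, -14/17, 14/17)

Orthogonality check:
  u_2 · u_1 = 0 (should be 0)
  u_3 · u_1 = 0 (should be 0)
  u_3 · u_2 = 0 (should be 0)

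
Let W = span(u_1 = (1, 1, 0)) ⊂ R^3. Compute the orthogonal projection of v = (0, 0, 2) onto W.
proj_W(v) = (0, 0, 0)

Set up U = [u_1 | ... | u_1] ∈ R^(3×1). The projector onto W = col(U) is P = U (U^T U)^(-1) U^T.
Compute U^T U =
  [2],
and U^T v = (0).
Solve U^T U · c = U^T v for the coefficients: c = (0). The projection is proj_W(v) = U c.
Check: (v - proj_W(v)) · u_1 = 0  (should be 0).
Result: proj_W(v) = (0, 0, 0).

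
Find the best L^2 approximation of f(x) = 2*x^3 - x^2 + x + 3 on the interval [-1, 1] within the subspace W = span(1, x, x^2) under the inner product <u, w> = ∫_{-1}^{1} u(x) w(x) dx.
g(x) = -x^2 + 11*x/5 + 3

The best approximation g ∈ W is the orthogonal projection of f onto W. Writing g = a_0 + a_1 x + a_2 x^2, the coefficients solve the normal equations G · a = b where
  G_{ij} = <φ_i, φ_j> and b_i = <f, φ_i>, with φ_0 = 1, φ_1 = x, φ_2 = x^2.
G =
  [2, 0, 2/3]
  [0, 2/3, 0]
  [2/3, 0, 2/5],
b = (16/3, 22/15, 8/5).
Solving gives a_0 = 3, a_1 = 11/5, a_2 = -1, so
  g(x) = -x^2 + 11*x/5 + 3.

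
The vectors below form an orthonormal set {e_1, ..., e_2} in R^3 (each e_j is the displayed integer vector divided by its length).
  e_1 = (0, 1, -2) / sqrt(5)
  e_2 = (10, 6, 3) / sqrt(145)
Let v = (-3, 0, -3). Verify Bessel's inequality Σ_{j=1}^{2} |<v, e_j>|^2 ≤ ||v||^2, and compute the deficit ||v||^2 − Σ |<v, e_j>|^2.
Σ |<v, e_j>|^2 = 513/29; ||v||^2 = 18; deficit = 9/29

Write each e_j = u_j / sqrt(<u_j, u_j>) where u_j is the displayed integer vector. Then <v, e_j> = <v, u_j> / sqrt(<u_j, u_j>), so |<v, e_j>|^2 = <v, u_j>^2 / <u_j, u_j>.
Coefficients: <v, e_1> = 6/sqrt(5), <v, e_2> = -39/sqrt(145).
Square and sum: Σ |<v, e_j>|^2 = 513/29.
Compute ||v||^2 = v·v = 18.
Deficit = 18 − 513/29 = 9/29 ≥ 0, confirming Bessel's inequality. (The deficit equals ||v − Σ <v,e_j> e_j||^2, the squared distance from v to span{e_j}.)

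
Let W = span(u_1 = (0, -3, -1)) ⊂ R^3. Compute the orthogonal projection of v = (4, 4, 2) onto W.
proj_W(v) = (0, 21/5, 7/5)

Set up U = [u_1 | ... | u_1] ∈ R^(3×1). The projector onto W = col(U) is P = U (U^T U)^(-1) U^T.
Compute U^T U =
  [10],
and U^T v = (-14).
Solve U^T U · c = U^T v for the coefficients: c = (-7/5). The projection is proj_W(v) = U c.
Check: (v - proj_W(v)) · u_1 = 0  (should be 0).
Result: proj_W(v) = (0, 21/5, 7/5).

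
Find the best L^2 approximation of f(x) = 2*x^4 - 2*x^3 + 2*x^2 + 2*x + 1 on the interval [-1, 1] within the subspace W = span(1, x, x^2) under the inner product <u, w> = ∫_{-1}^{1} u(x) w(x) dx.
g(x) = 26*x^2/7 + 4*x/5 + 29/35

The best approximation g ∈ W is the orthogonal projection of f onto W. Writing g = a_0 + a_1 x + a_2 x^2, the coefficients solve the normal equations G · a = b where
  G_{ij} = <φ_i, φ_j> and b_i = <f, φ_i>, with φ_0 = 1, φ_1 = x, φ_2 = x^2.
G =
  [2, 0, 2/3]
  [0, 2/3, 0]
  [2/3, 0, 2/5],
b = (62/15, 8/15, 214/105).
Solving gives a_0 = 29/35, a_1 = 4/5, a_2 = 26/7, so
  g(x) = 26*x^2/7 + 4*x/5 + 29/35.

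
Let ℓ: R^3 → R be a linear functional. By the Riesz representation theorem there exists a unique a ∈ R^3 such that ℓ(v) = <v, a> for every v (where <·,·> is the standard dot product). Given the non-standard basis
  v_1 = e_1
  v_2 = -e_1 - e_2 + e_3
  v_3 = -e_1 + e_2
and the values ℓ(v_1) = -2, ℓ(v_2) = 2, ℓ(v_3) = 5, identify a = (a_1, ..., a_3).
a = (-2, 3, 3)

Write a = (a_1, ..., a_3) in the standard basis. For each basis vector v_i, ℓ(v_i) = <v_i, a> is a linear equation in the a_j's. Collect the n equations into a matrix system V a = ℓ, where row i of V is v_i (expressed in the standard basis). Since V is invertible (lower-triangular with 1s on the diagonal, up to permutation), solve by back-substitution:
  V =
[[1, 0, 0],
 [-1, -1, 1],
 [-1, 1, 0]]
  V a = (-2, 2, 5)
Solving gives a = (-2, 3, 3).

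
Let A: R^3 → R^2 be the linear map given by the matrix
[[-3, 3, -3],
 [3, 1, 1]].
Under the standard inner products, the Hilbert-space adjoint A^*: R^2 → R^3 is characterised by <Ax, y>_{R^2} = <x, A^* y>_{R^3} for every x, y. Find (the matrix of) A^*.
A^* = A^T =
[[-3, 3],
 [3, 1],
 [-3, 1]]

For real matrices with standard dot products, the defining identity <Ax, y> = <x, A^* y> gives (Ax)^T y = x^T (A^*) y, i.e. x^T A^T y = x^T (A^*) y. Since this holds for all x, y, we must have A^* = A^T. Therefore
A^* =
[[-3, 3],
 [3, 1],
 [-3, 1]].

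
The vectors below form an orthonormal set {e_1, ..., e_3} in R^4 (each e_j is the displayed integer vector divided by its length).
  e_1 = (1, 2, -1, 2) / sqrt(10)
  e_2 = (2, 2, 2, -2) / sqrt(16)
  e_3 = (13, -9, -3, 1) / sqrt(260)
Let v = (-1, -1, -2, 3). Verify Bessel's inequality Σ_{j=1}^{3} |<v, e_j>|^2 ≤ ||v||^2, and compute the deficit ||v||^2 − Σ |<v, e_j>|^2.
Σ |<v, e_j>|^2 = 193/13; ||v||^2 = 15; deficit = 2/13

Write each e_j = u_j / sqrt(<u_j, u_j>) where u_j is the displayed integer vector. Then <v, e_j> = <v, u_j> / sqrt(<u_j, u_j>), so |<v, e_j>|^2 = <v, u_j>^2 / <u_j, u_j>.
Coefficients: <v, e_1> = 5/sqrt(10), <v, e_2> = -14/sqrt(16), <v, e_3> = 5/sqrt(260).
Square and sum: Σ |<v, e_j>|^2 = 193/13.
Compute ||v||^2 = v·v = 15.
Deficit = 15 − 193/13 = 2/13 ≥ 0, confirming Bessel's inequality. (The deficit equals ||v − Σ <v,e_j> e_j||^2, the squared distance from v to span{e_j}.)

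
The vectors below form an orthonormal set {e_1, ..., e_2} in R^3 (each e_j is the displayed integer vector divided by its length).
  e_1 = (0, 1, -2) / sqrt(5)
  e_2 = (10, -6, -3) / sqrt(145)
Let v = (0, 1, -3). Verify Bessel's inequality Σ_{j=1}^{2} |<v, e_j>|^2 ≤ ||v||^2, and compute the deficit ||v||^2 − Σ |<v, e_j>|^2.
Σ |<v, e_j>|^2 = 286/29; ||v||^2 = 10; deficit = 4/29

Write each e_j = u_j / sqrt(<u_j, u_j>) where u_j is the displayed integer vector. Then <v, e_j> = <v, u_j> / sqrt(<u_j, u_j>), so |<v, e_j>|^2 = <v, u_j>^2 / <u_j, u_j>.
Coefficients: <v, e_1> = 7/sqrt(5), <v, e_2> = 3/sqrt(145).
Square and sum: Σ |<v, e_j>|^2 = 286/29.
Compute ||v||^2 = v·v = 10.
Deficit = 10 − 286/29 = 4/29 ≥ 0, confirming Bessel's inequality. (The deficit equals ||v − Σ <v,e_j> e_j||^2, the squared distance from v to span{e_j}.)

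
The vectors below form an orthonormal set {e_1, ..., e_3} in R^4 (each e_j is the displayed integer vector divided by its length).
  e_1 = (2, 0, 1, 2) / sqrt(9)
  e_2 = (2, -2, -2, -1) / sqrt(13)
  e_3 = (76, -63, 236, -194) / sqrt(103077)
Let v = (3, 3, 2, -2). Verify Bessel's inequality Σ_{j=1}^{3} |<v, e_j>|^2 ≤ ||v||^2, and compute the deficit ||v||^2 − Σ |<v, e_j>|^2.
Σ |<v, e_j>|^2 = 8745/881; ||v||^2 = 26; deficit = 14161/881

Write each e_j = u_j / sqrt(<u_j, u_j>) where u_j is the displayed integer vector. Then <v, e_j> = <v, u_j> / sqrt(<u_j, u_j>), so |<v, e_j>|^2 = <v, u_j>^2 / <u_j, u_j>.
Coefficients: <v, e_1> = 4/sqrt(9), <v, e_2> = -2/sqrt(13), <v, e_3> = 899/sqrt(103077).
Square and sum: Σ |<v, e_j>|^2 = 8745/881.
Compute ||v||^2 = v·v = 26.
Deficit = 26 − 8745/881 = 14161/881 ≥ 0, confirming Bessel's inequality. (The deficit equals ||v − Σ <v,e_j> e_j||^2, the squared distance from v to span{e_j}.)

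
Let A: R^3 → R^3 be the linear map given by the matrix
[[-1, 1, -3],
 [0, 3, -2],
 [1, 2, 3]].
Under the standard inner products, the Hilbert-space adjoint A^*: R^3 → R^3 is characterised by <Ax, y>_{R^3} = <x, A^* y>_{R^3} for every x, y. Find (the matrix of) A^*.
A^* = A^T =
[[-1, 0, 1],
 [1, 3, 2],
 [-3, -2, 3]]

For real matrices with standard dot products, the defining identity <Ax, y> = <x, A^* y> gives (Ax)^T y = x^T (A^*) y, i.e. x^T A^T y = x^T (A^*) y. Since this holds for all x, y, we must have A^* = A^T. Therefore
A^* =
[[-1, 0, 1],
 [1, 3, 2],
 [-3, -2, 3]].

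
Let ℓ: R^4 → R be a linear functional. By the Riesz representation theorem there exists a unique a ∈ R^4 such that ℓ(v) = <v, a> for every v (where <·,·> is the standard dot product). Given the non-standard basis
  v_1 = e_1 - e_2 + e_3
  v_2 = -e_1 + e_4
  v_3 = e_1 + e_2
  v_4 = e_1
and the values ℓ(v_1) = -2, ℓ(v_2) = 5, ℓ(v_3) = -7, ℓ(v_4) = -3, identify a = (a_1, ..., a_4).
a = (-3, -4, -3, 2)

Write a = (a_1, ..., a_4) in the standard basis. For each basis vector v_i, ℓ(v_i) = <v_i, a> is a linear equation in the a_j's. Collect the n equations into a matrix system V a = ℓ, where row i of V is v_i (expressed in the standard basis). Since V is invertible (lower-triangular with 1s on the diagonal, up to permutation), solve by back-substitution:
  V =
[[1, -1, 1, 0],
 [-1, 0, 0, 1],
 [1, 1, 0, 0],
 [1, 0, 0, 0]]
  V a = (-2, 5, -7, -3)
Solving gives a = (-3, -4, -3, 2).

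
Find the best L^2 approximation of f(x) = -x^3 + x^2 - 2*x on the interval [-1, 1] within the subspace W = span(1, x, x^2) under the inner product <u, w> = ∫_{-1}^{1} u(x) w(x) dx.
g(x) = x^2 - 13*x/5

The best approximation g ∈ W is the orthogonal projection of f onto W. Writing g = a_0 + a_1 x + a_2 x^2, the coefficients solve the normal equations G · a = b where
  G_{ij} = <φ_i, φ_j> and b_i = <f, φ_i>, with φ_0 = 1, φ_1 = x, φ_2 = x^2.
G =
  [2, 0, 2/3]
  [0, 2/3, 0]
  [2/3, 0, 2/5],
b = (2/3, -26/15, 2/5).
Solving gives a_0 = 0, a_1 = -13/5, a_2 = 1, so
  g(x) = x^2 - 13*x/5.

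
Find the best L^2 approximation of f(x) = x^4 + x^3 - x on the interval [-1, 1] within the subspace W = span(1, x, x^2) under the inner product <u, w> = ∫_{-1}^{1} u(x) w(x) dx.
g(x) = 6*x^2/7 - 2*x/5 - 3/35

The best approximation g ∈ W is the orthogonal projection of f onto W. Writing g = a_0 + a_1 x + a_2 x^2, the coefficients solve the normal equations G · a = b where
  G_{ij} = <φ_i, φ_j> and b_i = <f, φ_i>, with φ_0 = 1, φ_1 = x, φ_2 = x^2.
G =
  [2, 0, 2/3]
  [0, 2/3, 0]
  [2/3, 0, 2/5],
b = (2/5, -4/15, 2/7).
Solving gives a_0 = -3/35, a_1 = -2/5, a_2 = 6/7, so
  g(x) = 6*x^2/7 - 2*x/5 - 3/35.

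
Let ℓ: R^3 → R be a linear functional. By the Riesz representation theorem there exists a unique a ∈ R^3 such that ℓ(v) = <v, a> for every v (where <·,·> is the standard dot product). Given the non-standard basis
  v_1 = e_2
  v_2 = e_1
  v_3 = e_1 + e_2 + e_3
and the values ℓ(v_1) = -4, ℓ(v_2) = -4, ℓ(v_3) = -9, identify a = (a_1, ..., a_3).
a = (-4, -4, -1)

Write a = (a_1, ..., a_3) in the standard basis. For each basis vector v_i, ℓ(v_i) = <v_i, a> is a linear equation in the a_j's. Collect the n equations into a matrix system V a = ℓ, where row i of V is v_i (expressed in the standard basis). Since V is invertible (lower-triangular with 1s on the diagonal, up to permutation), solve by back-substitution:
  V =
[[0, 1, 0],
 [1, 0, 0],
 [1, 1, 1]]
  V a = (-4, -4, -9)
Solving gives a = (-4, -4, -1).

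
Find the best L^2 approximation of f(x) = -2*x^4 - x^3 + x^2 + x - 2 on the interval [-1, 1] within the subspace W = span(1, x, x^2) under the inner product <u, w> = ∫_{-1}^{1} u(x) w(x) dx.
g(x) = -5*x^2/7 + 2*x/5 - 64/35

The best approximation g ∈ W is the orthogonal projection of f onto W. Writing g = a_0 + a_1 x + a_2 x^2, the coefficients solve the normal equations G · a = b where
  G_{ij} = <φ_i, φ_j> and b_i = <f, φ_i>, with φ_0 = 1, φ_1 = x, φ_2 = x^2.
G =
  [2, 0, 2/3]
  [0, 2/3, 0]
  [2/3, 0, 2/5],
b = (-62/15, 4/15, -158/105).
Solving gives a_0 = -64/35, a_1 = 2/5, a_2 = -5/7, so
  g(x) = -5*x^2/7 + 2*x/5 - 64/35.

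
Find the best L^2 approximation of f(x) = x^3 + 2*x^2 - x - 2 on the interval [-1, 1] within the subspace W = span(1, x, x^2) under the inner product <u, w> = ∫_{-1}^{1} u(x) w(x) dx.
g(x) = 2*x^2 - 2*x/5 - 2

The best approximation g ∈ W is the orthogonal projection of f onto W. Writing g = a_0 + a_1 x + a_2 x^2, the coefficients solve the normal equations G · a = b where
  G_{ij} = <φ_i, φ_j> and b_i = <f, φ_i>, with φ_0 = 1, φ_1 = x, φ_2 = x^2.
G =
  [2, 0, 2/3]
  [0, 2/3, 0]
  [2/3, 0, 2/5],
b = (-8/3, -4/15, -8/15).
Solving gives a_0 = -2, a_1 = -2/5, a_2 = 2, so
  g(x) = 2*x^2 - 2*x/5 - 2.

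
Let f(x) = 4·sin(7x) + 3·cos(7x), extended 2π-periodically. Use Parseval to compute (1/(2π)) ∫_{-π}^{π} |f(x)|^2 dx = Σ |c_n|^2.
Σ |c_n|^2 = 25/2

Expand |f|^2 and use orthogonality of {sin(nx), cos(mx)} on [-π, π]:
  ∫_{-π}^{π} sin(nx)^2 dx = π, ∫ cos(mx)^2 dx = π, and cross terms integrate to 0.
So ∫_{-π}^{π} f(x)^2 dx = 4^2 · π + 3^2 · π = (16 + 9)π.
Divide by 2π: (16 + 9)/2 = 25/2.
By Parseval, this equals Σ |c_n|^2.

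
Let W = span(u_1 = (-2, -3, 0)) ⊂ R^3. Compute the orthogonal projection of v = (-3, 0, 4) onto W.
proj_W(v) = (-12/13, -18/13, 0)

Set up U = [u_1 | ... | u_1] ∈ R^(3×1). The projector onto W = col(U) is P = U (U^T U)^(-1) U^T.
Compute U^T U =
  [13],
and U^T v = (6).
Solve U^T U · c = U^T v for the coefficients: c = (6/13). The projection is proj_W(v) = U c.
Check: (v - proj_W(v)) · u_1 = 0  (should be 0).
Result: proj_W(v) = (-12/13, -18/13, 0).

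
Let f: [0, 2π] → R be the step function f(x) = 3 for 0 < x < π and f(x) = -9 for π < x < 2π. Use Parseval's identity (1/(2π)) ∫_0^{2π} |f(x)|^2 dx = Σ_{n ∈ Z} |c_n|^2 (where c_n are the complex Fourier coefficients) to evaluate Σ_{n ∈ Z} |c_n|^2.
Σ |c_n|^2 = 45

Parseval equates the L^2 energy of f (normalised by 1/(2π)) with the ℓ^2 sum of its Fourier coefficients: (1/(2π)) ∫_0^{2π} |f|^2 = Σ |c_n|^2.
Compute the left side: (1/(2π)) [∫_0^π 3^2 dx + ∫_π^{2π} (-9)^2 dx] = (1/(2π)) · (9π + 81π) = (9 + 81)/2 = 45.
So Σ_{n ∈ Z} |c_n|^2 = 45.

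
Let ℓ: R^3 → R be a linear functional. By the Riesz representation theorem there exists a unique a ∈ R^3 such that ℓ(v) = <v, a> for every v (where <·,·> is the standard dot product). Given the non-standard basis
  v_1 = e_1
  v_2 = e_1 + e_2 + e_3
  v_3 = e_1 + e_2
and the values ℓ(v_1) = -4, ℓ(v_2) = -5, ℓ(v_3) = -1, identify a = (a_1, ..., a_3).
a = (-4, 3, -4)

Write a = (a_1, ..., a_3) in the standard basis. For each basis vector v_i, ℓ(v_i) = <v_i, a> is a linear equation in the a_j's. Collect the n equations into a matrix system V a = ℓ, where row i of V is v_i (expressed in the standard basis). Since V is invertible (lower-triangular with 1s on the diagonal, up to permutation), solve by back-substitution:
  V =
[[1, 0, 0],
 [1, 1, 1],
 [1, 1, 0]]
  V a = (-4, -5, -1)
Solving gives a = (-4, 3, -4).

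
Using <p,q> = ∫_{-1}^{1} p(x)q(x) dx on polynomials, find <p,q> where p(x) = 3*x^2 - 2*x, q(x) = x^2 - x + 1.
<p,q> = 68/15

Expand the product: p(x)·q(x) = 3*x^4 - 5*x^3 + 5*x^2 - 2*x.
∫_{-1}^{1} of each monomial x^k gives [2/(k+1) if k even, 0 if k odd]. Integrating term-by-term (or equivalently evaluating the antiderivative F(x) = 3*x^5/5 - 5*x^4/4 + 5*x^3/3 - x^2 at the endpoints):
  F(1) − F(−1) = 1/60 − (-271/60) = 68/15.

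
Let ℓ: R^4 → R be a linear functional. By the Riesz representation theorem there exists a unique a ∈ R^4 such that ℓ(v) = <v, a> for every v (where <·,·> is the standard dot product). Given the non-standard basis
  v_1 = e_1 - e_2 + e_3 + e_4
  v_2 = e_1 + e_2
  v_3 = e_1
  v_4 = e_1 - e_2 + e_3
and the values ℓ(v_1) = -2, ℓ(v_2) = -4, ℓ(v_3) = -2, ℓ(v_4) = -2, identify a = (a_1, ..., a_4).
a = (-2, -2, -2, 0)

Write a = (a_1, ..., a_4) in the standard basis. For each basis vector v_i, ℓ(v_i) = <v_i, a> is a linear equation in the a_j's. Collect the n equations into a matrix system V a = ℓ, where row i of V is v_i (expressed in the standard basis). Since V is invertible (lower-triangular with 1s on the diagonal, up to permutation), solve by back-substitution:
  V =
[[1, -1, 1, 1],
 [1, 1, 0, 0],
 [1, 0, 0, 0],
 [1, -1, 1, 0]]
  V a = (-2, -4, -2, -2)
Solving gives a = (-2, -2, -2, 0).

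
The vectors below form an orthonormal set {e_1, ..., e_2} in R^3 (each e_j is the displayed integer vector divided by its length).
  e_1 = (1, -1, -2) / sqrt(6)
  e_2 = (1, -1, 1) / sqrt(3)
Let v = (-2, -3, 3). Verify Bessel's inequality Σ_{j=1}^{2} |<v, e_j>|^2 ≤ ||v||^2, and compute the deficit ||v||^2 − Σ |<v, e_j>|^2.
Σ |<v, e_j>|^2 = 19/2; ||v||^2 = 22; deficit = 25/2

Write each e_j = u_j / sqrt(<u_j, u_j>) where u_j is the displayed integer vector. Then <v, e_j> = <v, u_j> / sqrt(<u_j, u_j>), so |<v, e_j>|^2 = <v, u_j>^2 / <u_j, u_j>.
Coefficients: <v, e_1> = -5/sqrt(6), <v, e_2> = 4/sqrt(3).
Square and sum: Σ |<v, e_j>|^2 = 19/2.
Compute ||v||^2 = v·v = 22.
Deficit = 22 − 19/2 = 25/2 ≥ 0, confirming Bessel's inequality. (The deficit equals ||v − Σ <v,e_j> e_j||^2, the squared distance from v to span{e_j}.)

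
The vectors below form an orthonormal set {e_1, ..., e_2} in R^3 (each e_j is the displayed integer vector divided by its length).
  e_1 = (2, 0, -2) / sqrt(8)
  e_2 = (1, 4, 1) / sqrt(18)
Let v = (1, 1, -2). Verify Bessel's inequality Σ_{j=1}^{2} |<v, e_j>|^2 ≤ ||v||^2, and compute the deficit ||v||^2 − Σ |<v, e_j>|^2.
Σ |<v, e_j>|^2 = 5; ||v||^2 = 6; deficit = 1

Write each e_j = u_j / sqrt(<u_j, u_j>) where u_j is the displayed integer vector. Then <v, e_j> = <v, u_j> / sqrt(<u_j, u_j>), so |<v, e_j>|^2 = <v, u_j>^2 / <u_j, u_j>.
Coefficients: <v, e_1> = 6/sqrt(8), <v, e_2> = 3/sqrt(18).
Square and sum: Σ |<v, e_j>|^2 = 5.
Compute ||v||^2 = v·v = 6.
Deficit = 6 − 5 = 1 ≥ 0, confirming Bessel's inequality. (The deficit equals ||v − Σ <v,e_j> e_j||^2, the squared distance from v to span{e_j}.)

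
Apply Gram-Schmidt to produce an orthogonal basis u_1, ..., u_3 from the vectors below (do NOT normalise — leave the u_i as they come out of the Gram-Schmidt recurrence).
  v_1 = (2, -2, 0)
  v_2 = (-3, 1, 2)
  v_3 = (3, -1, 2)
Orthogonal basis:
  u_1 = (2, -2, 0)
  u_2 = (-1, -1, 2)
  u_3 = (4/3, 4/3, 4/3)

Apply the Gram-Schmidt recurrence
  u_1 = v_1
  u_i = v_i − Σ_{j<i} ((v_i · u_j) / (u_j · u_j)) · u_j.

Step by step this gives:
  u_1 = (2, -2, 0)
  u_2 = (-1, -1, 2)
  u_3 = (4/3, 4/3, 4/3)

Orthogonality check:
  u_2 · u_1 = 0 (should be 0)
  u_3 · u_1 = 0 (should be 0)
  u_3 · u_2 = 0 (should be 0)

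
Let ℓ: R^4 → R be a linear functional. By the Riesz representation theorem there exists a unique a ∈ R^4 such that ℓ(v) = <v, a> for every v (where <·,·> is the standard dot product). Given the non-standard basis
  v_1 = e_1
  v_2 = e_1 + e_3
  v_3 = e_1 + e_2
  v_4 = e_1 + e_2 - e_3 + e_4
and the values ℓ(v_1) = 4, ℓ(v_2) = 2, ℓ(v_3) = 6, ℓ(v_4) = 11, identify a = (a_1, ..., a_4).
a = (4, 2, -2, 3)

Write a = (a_1, ..., a_4) in the standard basis. For each basis vector v_i, ℓ(v_i) = <v_i, a> is a linear equation in the a_j's. Collect the n equations into a matrix system V a = ℓ, where row i of V is v_i (expressed in the standard basis). Since V is invertible (lower-triangular with 1s on the diagonal, up to permutation), solve by back-substitution:
  V =
[[1, 0, 0, 0],
 [1, 0, 1, 0],
 [1, 1, 0, 0],
 [1, 1, -1, 1]]
  V a = (4, 2, 6, 11)
Solving gives a = (4, 2, -2, 3).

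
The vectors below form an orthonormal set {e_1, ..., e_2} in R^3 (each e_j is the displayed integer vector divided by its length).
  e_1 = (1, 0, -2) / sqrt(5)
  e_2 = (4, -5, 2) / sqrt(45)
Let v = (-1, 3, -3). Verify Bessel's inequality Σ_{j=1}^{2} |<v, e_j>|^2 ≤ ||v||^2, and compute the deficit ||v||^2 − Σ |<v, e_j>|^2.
Σ |<v, e_j>|^2 = 170/9; ||v||^2 = 19; deficit = 1/9

Write each e_j = u_j / sqrt(<u_j, u_j>) where u_j is the displayed integer vector. Then <v, e_j> = <v, u_j> / sqrt(<u_j, u_j>), so |<v, e_j>|^2 = <v, u_j>^2 / <u_j, u_j>.
Coefficients: <v, e_1> = 5/sqrt(5), <v, e_2> = -25/sqrt(45).
Square and sum: Σ |<v, e_j>|^2 = 170/9.
Compute ||v||^2 = v·v = 19.
Deficit = 19 − 170/9 = 1/9 ≥ 0, confirming Bessel's inequality. (The deficit equals ||v − Σ <v,e_j> e_j||^2, the squared distance from v to span{e_j}.)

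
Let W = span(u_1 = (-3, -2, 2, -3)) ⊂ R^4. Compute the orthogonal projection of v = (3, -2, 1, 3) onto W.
proj_W(v) = (18/13, 12/13, -12/13, 18/13)

Set up U = [u_1 | ... | u_1] ∈ R^(4×1). The projector onto W = col(U) is P = U (U^T U)^(-1) U^T.
Compute U^T U =
  [26],
and U^T v = (-12).
Solve U^T U · c = U^T v for the coefficients: c = (-6/13). The projection is proj_W(v) = U c.
Check: (v - proj_W(v)) · u_1 = 0  (should be 0).
Result: proj_W(v) = (18/13, 12/13, -12/13, 18/13).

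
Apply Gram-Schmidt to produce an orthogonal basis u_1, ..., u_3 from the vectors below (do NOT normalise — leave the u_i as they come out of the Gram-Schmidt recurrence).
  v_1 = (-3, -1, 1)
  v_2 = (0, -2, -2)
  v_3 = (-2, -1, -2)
Orthogonal basis:
  u_1 = (-3, -1, 1)
  u_2 = (0, -2, -2)
  u_3 = (-7/11, 21/22, -21/22)

Apply the Gram-Schmidt recurrence
  u_1 = v_1
  u_i = v_i − Σ_{j<i} ((v_i · u_j) / (u_j · u_j)) · u_j.

Step by step this gives:
  u_1 = (-3, -1, 1)
  u_2 = (0, -2, -2)
  u_3 = (-7/11, 21/22, -21/22)

Orthogonality check:
  u_2 · u_1 = 0 (should be 0)
  u_3 · u_1 = 0 (should be 0)
  u_3 · u_2 = 0 (should be 0)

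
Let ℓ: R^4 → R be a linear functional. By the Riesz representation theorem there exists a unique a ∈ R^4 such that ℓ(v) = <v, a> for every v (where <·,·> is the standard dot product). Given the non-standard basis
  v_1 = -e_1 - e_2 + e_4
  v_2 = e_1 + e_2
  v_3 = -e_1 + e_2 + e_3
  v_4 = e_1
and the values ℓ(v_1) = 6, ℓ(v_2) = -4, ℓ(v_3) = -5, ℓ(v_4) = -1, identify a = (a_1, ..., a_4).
a = (-1, -3, -3, 2)

Write a = (a_1, ..., a_4) in the standard basis. For each basis vector v_i, ℓ(v_i) = <v_i, a> is a linear equation in the a_j's. Collect the n equations into a matrix system V a = ℓ, where row i of V is v_i (expressed in the standard basis). Since V is invertible (lower-triangular with 1s on the diagonal, up to permutation), solve by back-substitution:
  V =
[[-1, -1, 0, 1],
 [1, 1, 0, 0],
 [-1, 1, 1, 0],
 [1, 0, 0, 0]]
  V a = (6, -4, -5, -1)
Solving gives a = (-1, -3, -3, 2).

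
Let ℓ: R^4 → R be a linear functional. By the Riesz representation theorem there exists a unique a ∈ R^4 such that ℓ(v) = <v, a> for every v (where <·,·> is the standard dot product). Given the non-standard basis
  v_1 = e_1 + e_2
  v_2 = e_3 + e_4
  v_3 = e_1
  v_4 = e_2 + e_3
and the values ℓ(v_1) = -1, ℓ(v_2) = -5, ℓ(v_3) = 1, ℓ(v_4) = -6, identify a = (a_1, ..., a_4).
a = (1, -2, -4, -1)

Write a = (a_1, ..., a_4) in the standard basis. For each basis vector v_i, ℓ(v_i) = <v_i, a> is a linear equation in the a_j's. Collect the n equations into a matrix system V a = ℓ, where row i of V is v_i (expressed in the standard basis). Since V is invertible (lower-triangular with 1s on the diagonal, up to permutation), solve by back-substitution:
  V =
[[1, 1, 0, 0],
 [0, 0, 1, 1],
 [1, 0, 0, 0],
 [0, 1, 1, 0]]
  V a = (-1, -5, 1, -6)
Solving gives a = (1, -2, -4, -1).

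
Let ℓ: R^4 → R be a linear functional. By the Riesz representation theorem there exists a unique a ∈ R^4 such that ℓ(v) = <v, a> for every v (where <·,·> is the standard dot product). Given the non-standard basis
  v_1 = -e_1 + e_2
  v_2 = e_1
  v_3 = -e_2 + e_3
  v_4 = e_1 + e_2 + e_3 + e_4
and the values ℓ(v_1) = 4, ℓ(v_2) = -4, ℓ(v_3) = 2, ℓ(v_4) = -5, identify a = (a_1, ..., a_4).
a = (-4, 0, 2, -3)

Write a = (a_1, ..., a_4) in the standard basis. For each basis vector v_i, ℓ(v_i) = <v_i, a> is a linear equation in the a_j's. Collect the n equations into a matrix system V a = ℓ, where row i of V is v_i (expressed in the standard basis). Since V is invertible (lower-triangular with 1s on the diagonal, up to permutation), solve by back-substitution:
  V =
[[-1, 1, 0, 0],
 [1, 0, 0, 0],
 [0, -1, 1, 0],
 [1, 1, 1, 1]]
  V a = (4, -4, 2, -5)
Solving gives a = (-4, 0, 2, -3).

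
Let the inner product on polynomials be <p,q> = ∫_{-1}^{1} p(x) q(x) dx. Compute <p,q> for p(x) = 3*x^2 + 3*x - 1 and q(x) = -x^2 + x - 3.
<p,q> = 22/15

Expand the product: p(x)·q(x) = -3*x^4 - 5*x^2 - 10*x + 3.
∫_{-1}^{1} of each monomial x^k gives [2/(k+1) if k even, 0 if k odd]. Integrating term-by-term (or equivalently evaluating the antiderivative F(x) = -3*x^5/5 - 5*x^3/3 - 5*x^2 + 3*x at the endpoints):
  F(1) − F(−1) = -64/15 − (-86/15) = 22/15.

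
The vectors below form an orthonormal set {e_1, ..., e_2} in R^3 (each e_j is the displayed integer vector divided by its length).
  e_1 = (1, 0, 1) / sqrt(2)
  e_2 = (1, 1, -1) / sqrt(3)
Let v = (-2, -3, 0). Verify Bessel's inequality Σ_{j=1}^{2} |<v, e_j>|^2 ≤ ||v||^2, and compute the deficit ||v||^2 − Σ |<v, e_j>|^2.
Σ |<v, e_j>|^2 = 31/3; ||v||^2 = 13; deficit = 8/3

Write each e_j = u_j / sqrt(<u_j, u_j>) where u_j is the displayed integer vector. Then <v, e_j> = <v, u_j> / sqrt(<u_j, u_j>), so |<v, e_j>|^2 = <v, u_j>^2 / <u_j, u_j>.
Coefficients: <v, e_1> = -2/sqrt(2), <v, e_2> = -5/sqrt(3).
Square and sum: Σ |<v, e_j>|^2 = 31/3.
Compute ||v||^2 = v·v = 13.
Deficit = 13 − 31/3 = 8/3 ≥ 0, confirming Bessel's inequality. (The deficit equals ||v − Σ <v,e_j> e_j||^2, the squared distance from v to span{e_j}.)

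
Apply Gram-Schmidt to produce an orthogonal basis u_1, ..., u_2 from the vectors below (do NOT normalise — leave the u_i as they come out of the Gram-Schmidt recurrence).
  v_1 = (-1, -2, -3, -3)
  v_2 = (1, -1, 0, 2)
Orthogonal basis:
  u_1 = (-1, -2, -3, -3)
  u_2 = (18/23, -33/23, -15/23, 31/23)

Apply the Gram-Schmidt recurrence
  u_1 = v_1
  u_i = v_i − Σ_{j<i} ((v_i · u_j) / (u_j · u_j)) · u_j.

Step by step this gives:
  u_1 = (-1, -2, -3, -3)
  u_2 = (18/23, -33/23, -15/23, 31/23)

Orthogonality check:
  u_2 · u_1 = 0 (should be 0)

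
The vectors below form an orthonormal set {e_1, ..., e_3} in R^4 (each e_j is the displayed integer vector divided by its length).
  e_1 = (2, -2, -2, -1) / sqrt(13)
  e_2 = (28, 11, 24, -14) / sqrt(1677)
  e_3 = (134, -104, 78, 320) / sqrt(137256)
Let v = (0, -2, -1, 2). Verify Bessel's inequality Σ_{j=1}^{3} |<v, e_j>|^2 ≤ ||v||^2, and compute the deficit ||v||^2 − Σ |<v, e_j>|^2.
Σ |<v, e_j>|^2 = 335/38; ||v||^2 = 9; deficit = 7/38

Write each e_j = u_j / sqrt(<u_j, u_j>) where u_j is the displayed integer vector. Then <v, e_j> = <v, u_j> / sqrt(<u_j, u_j>), so |<v, e_j>|^2 = <v, u_j>^2 / <u_j, u_j>.
Coefficients: <v, e_1> = 4/sqrt(13), <v, e_2> = -74/sqrt(1677), <v, e_3> = 770/sqrt(137256).
Square and sum: Σ |<v, e_j>|^2 = 335/38.
Compute ||v||^2 = v·v = 9.
Deficit = 9 − 335/38 = 7/38 ≥ 0, confirming Bessel's inequality. (The deficit equals ||v − Σ <v,e_j> e_j||^2, the squared distance from v to span{e_j}.)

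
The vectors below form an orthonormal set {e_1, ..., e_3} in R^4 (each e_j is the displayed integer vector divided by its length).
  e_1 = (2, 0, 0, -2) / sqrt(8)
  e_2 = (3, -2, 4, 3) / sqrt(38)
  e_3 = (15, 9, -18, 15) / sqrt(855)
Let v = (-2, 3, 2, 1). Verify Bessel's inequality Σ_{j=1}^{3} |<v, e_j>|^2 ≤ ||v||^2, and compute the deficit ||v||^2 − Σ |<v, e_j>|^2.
Σ |<v, e_j>|^2 = 26/5; ||v||^2 = 18; deficit = 64/5

Write each e_j = u_j / sqrt(<u_j, u_j>) where u_j is the displayed integer vector. Then <v, e_j> = <v, u_j> / sqrt(<u_j, u_j>), so |<v, e_j>|^2 = <v, u_j>^2 / <u_j, u_j>.
Coefficients: <v, e_1> = -6/sqrt(8), <v, e_2> = -1/sqrt(38), <v, e_3> = -24/sqrt(855).
Square and sum: Σ |<v, e_j>|^2 = 26/5.
Compute ||v||^2 = v·v = 18.
Deficit = 18 − 26/5 = 64/5 ≥ 0, confirming Bessel's inequality. (The deficit equals ||v − Σ <v,e_j> e_j||^2, the squared distance from v to span{e_j}.)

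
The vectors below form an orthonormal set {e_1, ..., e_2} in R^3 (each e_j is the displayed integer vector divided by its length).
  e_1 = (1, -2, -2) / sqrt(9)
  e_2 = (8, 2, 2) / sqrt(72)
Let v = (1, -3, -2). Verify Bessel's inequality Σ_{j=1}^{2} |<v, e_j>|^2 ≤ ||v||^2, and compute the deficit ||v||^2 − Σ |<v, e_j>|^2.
Σ |<v, e_j>|^2 = 27/2; ||v||^2 = 14; deficit = 1/2

Write each e_j = u_j / sqrt(<u_j, u_j>) where u_j is the displayed integer vector. Then <v, e_j> = <v, u_j> / sqrt(<u_j, u_j>), so |<v, e_j>|^2 = <v, u_j>^2 / <u_j, u_j>.
Coefficients: <v, e_1> = 11/sqrt(9), <v, e_2> = -2/sqrt(72).
Square and sum: Σ |<v, e_j>|^2 = 27/2.
Compute ||v||^2 = v·v = 14.
Deficit = 14 − 27/2 = 1/2 ≥ 0, confirming Bessel's inequality. (The deficit equals ||v − Σ <v,e_j> e_j||^2, the squared distance from v to span{e_j}.)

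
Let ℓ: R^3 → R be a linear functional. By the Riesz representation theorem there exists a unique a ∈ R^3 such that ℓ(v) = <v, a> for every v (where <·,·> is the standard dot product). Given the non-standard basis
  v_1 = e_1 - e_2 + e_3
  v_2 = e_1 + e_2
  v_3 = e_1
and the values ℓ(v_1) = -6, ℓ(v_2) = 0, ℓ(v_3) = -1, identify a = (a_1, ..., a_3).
a = (-1, 1, -4)

Write a = (a_1, ..., a_3) in the standard basis. For each basis vector v_i, ℓ(v_i) = <v_i, a> is a linear equation in the a_j's. Collect the n equations into a matrix system V a = ℓ, where row i of V is v_i (expressed in the standard basis). Since V is invertible (lower-triangular with 1s on the diagonal, up to permutation), solve by back-substitution:
  V =
[[1, -1, 1],
 [1, 1, 0],
 [1, 0, 0]]
  V a = (-6, 0, -1)
Solving gives a = (-1, 1, -4).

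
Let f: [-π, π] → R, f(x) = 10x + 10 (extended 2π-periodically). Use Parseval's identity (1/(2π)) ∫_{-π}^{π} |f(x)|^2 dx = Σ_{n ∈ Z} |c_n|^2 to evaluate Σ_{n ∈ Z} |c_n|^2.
Σ |c_n|^2 = 100π^2/3 + 100

Expand and integrate term by term over [-π, π]:
  ∫ (10x)^2 dx = 100·(2π^3/3); ∫ 2·10·(10)·x dx = 0 (odd integrand); ∫ 10^2 dx = 100·2π.
So (1/(2π)) ∫_{-π}^{π} (10x + 10)^2 dx = 100π^2/3 + 100 = 100π^2/3 + 100.
Parseval ⇒ Σ |c_n|^2 = 100π^2/3 + 100.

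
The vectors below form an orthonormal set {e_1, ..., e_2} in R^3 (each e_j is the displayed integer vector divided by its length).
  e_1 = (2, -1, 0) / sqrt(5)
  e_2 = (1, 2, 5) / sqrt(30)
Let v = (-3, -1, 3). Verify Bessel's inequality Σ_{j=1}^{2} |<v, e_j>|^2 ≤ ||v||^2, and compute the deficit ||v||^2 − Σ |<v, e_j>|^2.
Σ |<v, e_j>|^2 = 25/3; ||v||^2 = 19; deficit = 32/3

Write each e_j = u_j / sqrt(<u_j, u_j>) where u_j is the displayed integer vector. Then <v, e_j> = <v, u_j> / sqrt(<u_j, u_j>), so |<v, e_j>|^2 = <v, u_j>^2 / <u_j, u_j>.
Coefficients: <v, e_1> = -5/sqrt(5), <v, e_2> = 10/sqrt(30).
Square and sum: Σ |<v, e_j>|^2 = 25/3.
Compute ||v||^2 = v·v = 19.
Deficit = 19 − 25/3 = 32/3 ≥ 0, confirming Bessel's inequality. (The deficit equals ||v − Σ <v,e_j> e_j||^2, the squared distance from v to span{e_j}.)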